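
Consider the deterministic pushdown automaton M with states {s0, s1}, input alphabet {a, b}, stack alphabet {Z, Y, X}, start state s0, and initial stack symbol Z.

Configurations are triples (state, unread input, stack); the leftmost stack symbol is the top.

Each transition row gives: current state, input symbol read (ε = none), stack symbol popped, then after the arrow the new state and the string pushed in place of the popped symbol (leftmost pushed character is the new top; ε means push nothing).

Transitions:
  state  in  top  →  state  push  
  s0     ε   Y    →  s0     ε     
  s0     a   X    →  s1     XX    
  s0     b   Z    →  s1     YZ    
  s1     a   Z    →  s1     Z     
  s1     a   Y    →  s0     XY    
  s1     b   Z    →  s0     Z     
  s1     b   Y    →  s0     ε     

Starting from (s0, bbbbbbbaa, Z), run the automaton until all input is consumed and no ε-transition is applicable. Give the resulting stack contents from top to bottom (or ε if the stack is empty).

XXYZ

(s0, bbbbbbbaa, Z)
  read b, top Z: go to s1, push YZ → (s1, bbbbbbaa, YZ)
  read b, top Y: go to s0, push ε → (s0, bbbbbaa, Z)
  read b, top Z: go to s1, push YZ → (s1, bbbbaa, YZ)
  read b, top Y: go to s0, push ε → (s0, bbbaa, Z)
  read b, top Z: go to s1, push YZ → (s1, bbaa, YZ)
  read b, top Y: go to s0, push ε → (s0, baa, Z)
  read b, top Z: go to s1, push YZ → (s1, aa, YZ)
  read a, top Y: go to s0, push XY → (s0, a, XYZ)
  read a, top X: go to s1, push XX → (s1, ε, XXYZ)
All input consumed in state s1 with stack XXYZ.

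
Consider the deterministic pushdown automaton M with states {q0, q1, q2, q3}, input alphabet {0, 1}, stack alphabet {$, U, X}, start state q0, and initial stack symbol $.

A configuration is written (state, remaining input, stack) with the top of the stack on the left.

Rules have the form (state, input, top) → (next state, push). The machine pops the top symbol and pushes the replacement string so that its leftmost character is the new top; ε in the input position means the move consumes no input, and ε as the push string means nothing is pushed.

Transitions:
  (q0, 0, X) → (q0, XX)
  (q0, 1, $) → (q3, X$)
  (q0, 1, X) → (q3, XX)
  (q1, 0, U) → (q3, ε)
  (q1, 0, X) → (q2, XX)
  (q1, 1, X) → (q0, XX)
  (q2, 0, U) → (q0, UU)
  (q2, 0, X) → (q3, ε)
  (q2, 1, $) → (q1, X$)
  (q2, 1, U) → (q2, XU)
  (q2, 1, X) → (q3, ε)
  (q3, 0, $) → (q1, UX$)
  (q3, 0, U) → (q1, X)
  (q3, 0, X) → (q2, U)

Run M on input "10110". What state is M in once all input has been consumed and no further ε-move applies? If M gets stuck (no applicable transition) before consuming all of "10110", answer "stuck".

q1

(q0, 10110, $)
  read 1, top $: go to q3, push X$ → (q3, 0110, X$)
  read 0, top X: go to q2, push U → (q2, 110, U$)
  read 1, top U: go to q2, push XU → (q2, 10, XU$)
  read 1, top X: go to q3, push ε → (q3, 0, U$)
  read 0, top U: go to q1, push X → (q1, ε, X$)
All input consumed; M is in state q1.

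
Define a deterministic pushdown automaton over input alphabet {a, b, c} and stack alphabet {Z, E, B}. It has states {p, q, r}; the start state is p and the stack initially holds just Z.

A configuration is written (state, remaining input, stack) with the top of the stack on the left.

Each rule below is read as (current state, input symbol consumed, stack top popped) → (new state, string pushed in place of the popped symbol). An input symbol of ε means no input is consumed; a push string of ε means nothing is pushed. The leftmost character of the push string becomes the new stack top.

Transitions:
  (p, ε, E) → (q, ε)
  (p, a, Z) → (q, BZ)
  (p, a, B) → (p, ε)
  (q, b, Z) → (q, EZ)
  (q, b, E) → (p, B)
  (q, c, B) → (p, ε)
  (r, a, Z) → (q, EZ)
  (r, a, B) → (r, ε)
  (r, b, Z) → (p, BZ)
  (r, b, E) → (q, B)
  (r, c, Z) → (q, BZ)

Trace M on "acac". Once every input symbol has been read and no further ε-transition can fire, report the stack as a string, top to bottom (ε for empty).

(p, acac, Z)
  read a, top Z: go to q, push BZ → (q, cac, BZ)
  read c, top B: go to p, push ε → (p, ac, Z)
  read a, top Z: go to q, push BZ → (q, c, BZ)
  read c, top B: go to p, push ε → (p, ε, Z)
All input consumed in state p with stack Z.

Z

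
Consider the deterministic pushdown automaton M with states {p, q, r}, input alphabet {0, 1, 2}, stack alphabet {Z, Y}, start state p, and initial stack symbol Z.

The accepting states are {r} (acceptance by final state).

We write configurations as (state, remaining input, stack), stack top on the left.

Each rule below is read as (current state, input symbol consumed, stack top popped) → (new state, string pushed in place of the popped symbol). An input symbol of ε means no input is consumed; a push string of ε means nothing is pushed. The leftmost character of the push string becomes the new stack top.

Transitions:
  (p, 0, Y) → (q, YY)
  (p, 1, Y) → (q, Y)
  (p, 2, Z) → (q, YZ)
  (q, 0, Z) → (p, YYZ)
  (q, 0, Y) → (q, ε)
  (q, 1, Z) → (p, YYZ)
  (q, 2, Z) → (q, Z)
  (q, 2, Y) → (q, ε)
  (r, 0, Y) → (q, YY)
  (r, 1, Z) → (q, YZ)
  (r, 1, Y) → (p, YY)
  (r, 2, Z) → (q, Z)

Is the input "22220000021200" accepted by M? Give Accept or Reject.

Reject

(p, 22220000021200, Z) ⊢ (q, 2220000021200, YZ) ⊢ (q, 220000021200, Z) ⊢ (q, 20000021200, Z) ⊢ (q, 0000021200, Z) ⊢ (p, 000021200, YYZ) ⊢ (q, 00021200, YYYZ) ⊢ (q, 0021200, YYZ) ⊢ (q, 021200, YZ) ⊢ (q, 21200, Z) ⊢ (q, 1200, Z) ⊢ (p, 200, YYZ)
No transition applies at (p, 200, YYZ); input not fully consumed.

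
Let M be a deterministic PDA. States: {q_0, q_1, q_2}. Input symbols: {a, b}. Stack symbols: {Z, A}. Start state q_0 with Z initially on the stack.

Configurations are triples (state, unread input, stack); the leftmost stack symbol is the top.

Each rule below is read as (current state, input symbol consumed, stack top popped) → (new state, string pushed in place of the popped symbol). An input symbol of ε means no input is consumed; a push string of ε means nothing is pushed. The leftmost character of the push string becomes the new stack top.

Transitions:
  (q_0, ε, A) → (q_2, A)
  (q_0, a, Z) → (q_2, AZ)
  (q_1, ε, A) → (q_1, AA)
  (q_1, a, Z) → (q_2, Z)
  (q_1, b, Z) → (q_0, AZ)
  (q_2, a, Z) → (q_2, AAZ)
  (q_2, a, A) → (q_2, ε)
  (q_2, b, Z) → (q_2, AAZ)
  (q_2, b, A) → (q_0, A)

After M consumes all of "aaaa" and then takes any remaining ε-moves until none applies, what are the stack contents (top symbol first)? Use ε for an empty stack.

(q_0, aaaa, Z)
  read a, top Z: go to q_2, push AZ → (q_2, aaa, AZ)
  read a, top A: go to q_2, push ε → (q_2, aa, Z)
  read a, top Z: go to q_2, push AAZ → (q_2, a, AAZ)
  read a, top A: go to q_2, push ε → (q_2, ε, AZ)
All input consumed in state q_2 with stack AZ.

AZ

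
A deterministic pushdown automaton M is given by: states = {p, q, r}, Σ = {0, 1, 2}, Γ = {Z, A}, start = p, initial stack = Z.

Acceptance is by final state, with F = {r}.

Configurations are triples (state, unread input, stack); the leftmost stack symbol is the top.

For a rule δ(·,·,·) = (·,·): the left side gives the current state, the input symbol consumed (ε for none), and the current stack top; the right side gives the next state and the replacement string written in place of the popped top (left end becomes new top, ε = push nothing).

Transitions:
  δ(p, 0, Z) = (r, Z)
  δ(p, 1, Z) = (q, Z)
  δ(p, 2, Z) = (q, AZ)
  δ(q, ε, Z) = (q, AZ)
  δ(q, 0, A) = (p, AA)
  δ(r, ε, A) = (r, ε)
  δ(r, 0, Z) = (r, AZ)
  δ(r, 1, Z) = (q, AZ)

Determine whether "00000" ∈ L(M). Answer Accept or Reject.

(p, 00000, Z) ⊢ (r, 0000, Z) ⊢ (r, 000, AZ) ⊢ (r, 000, Z) ⊢ (r, 00, AZ) ⊢ (r, 00, Z) ⊢ (r, 0, AZ) ⊢ (r, 0, Z) ⊢ (r, ε, AZ)
All input consumed; state r ∈ F.

Accept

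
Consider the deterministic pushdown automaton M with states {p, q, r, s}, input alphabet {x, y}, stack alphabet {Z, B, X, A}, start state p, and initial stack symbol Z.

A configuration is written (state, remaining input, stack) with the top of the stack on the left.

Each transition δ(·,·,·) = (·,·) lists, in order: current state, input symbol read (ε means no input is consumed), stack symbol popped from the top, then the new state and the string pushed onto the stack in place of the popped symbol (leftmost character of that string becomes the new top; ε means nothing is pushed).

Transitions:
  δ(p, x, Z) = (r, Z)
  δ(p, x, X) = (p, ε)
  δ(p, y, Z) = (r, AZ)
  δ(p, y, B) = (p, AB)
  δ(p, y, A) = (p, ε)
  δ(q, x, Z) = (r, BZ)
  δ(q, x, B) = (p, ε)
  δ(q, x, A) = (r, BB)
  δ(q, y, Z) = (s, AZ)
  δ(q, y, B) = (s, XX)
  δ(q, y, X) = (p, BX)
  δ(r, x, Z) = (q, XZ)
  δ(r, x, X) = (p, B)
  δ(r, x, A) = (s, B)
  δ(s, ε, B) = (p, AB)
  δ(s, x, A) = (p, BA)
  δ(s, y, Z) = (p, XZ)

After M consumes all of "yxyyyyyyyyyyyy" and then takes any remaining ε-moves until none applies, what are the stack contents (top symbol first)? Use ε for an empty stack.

(p, yxyyyyyyyyyyyy, Z)
  read y, top Z: go to r, push AZ → (r, xyyyyyyyyyyyy, AZ)
  read x, top A: go to s, push B → (s, yyyyyyyyyyyy, BZ)
  ε-move, top B: go to p, push AB → (p, yyyyyyyyyyyy, ABZ)
  read y, top A: go to p, push ε → (p, yyyyyyyyyyy, BZ)
  read y, top B: go to p, push AB → (p, yyyyyyyyyy, ABZ)
  read y, top A: go to p, push ε → (p, yyyyyyyyy, BZ)
  read y, top B: go to p, push AB → (p, yyyyyyyy, ABZ)
  read y, top A: go to p, push ε → (p, yyyyyyy, BZ)
  read y, top B: go to p, push AB → (p, yyyyyy, ABZ)
  read y, top A: go to p, push ε → (p, yyyyy, BZ)
  read y, top B: go to p, push AB → (p, yyyy, ABZ)
  read y, top A: go to p, push ε → (p, yyy, BZ)
  read y, top B: go to p, push AB → (p, yy, ABZ)
  read y, top A: go to p, push ε → (p, y, BZ)
  read y, top B: go to p, push AB → (p, ε, ABZ)
All input consumed in state p with stack ABZ.

ABZ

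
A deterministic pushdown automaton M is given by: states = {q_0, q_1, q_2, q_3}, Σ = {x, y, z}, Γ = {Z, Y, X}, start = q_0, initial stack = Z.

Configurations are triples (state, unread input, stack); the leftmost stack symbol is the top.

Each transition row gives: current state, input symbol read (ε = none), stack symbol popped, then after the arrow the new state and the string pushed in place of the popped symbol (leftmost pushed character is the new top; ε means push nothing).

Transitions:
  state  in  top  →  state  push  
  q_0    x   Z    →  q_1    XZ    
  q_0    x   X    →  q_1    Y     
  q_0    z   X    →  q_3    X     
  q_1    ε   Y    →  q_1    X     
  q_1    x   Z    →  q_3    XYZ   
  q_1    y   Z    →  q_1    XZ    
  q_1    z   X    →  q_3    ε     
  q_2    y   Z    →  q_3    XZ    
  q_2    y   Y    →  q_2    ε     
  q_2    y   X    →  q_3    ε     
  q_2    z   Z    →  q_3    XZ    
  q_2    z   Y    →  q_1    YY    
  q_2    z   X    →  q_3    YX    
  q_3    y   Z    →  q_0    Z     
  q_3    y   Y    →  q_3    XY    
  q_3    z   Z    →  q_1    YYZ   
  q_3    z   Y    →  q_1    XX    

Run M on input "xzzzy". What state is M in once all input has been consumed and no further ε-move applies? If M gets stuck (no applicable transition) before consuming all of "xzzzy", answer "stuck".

q_3

(q_0, xzzzy, Z)
  read x, top Z: go to q_1, push XZ → (q_1, zzzy, XZ)
  read z, top X: go to q_3, push ε → (q_3, zzy, Z)
  read z, top Z: go to q_1, push YYZ → (q_1, zy, YYZ)
  ε-move, top Y: go to q_1, push X → (q_1, zy, XYZ)
  read z, top X: go to q_3, push ε → (q_3, y, YZ)
  read y, top Y: go to q_3, push XY → (q_3, ε, XYZ)
All input consumed; M is in state q_3.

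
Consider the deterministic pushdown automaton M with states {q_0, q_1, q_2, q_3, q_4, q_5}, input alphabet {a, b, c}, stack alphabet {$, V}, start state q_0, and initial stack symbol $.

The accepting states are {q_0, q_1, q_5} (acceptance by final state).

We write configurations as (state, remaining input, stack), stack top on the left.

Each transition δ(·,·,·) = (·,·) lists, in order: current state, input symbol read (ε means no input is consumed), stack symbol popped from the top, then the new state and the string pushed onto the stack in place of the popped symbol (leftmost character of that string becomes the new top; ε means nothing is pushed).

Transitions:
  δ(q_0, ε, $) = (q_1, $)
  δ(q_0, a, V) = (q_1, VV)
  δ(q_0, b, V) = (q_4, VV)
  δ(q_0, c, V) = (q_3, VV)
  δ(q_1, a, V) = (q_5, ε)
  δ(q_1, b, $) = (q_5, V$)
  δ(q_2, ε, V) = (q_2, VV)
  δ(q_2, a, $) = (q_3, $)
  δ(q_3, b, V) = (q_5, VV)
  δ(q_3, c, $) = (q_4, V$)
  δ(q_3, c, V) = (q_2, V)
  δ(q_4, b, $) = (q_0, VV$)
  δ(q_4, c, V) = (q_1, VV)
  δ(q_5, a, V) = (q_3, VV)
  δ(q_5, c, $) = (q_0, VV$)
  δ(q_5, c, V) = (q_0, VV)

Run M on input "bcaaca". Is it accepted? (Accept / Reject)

(q_0, bcaaca, $)
  ε-move, top $: go to q_1, push $ → (q_1, bcaaca, $)
  read b, top $: go to q_5, push V$ → (q_5, caaca, V$)
  read c, top V: go to q_0, push VV → (q_0, aaca, VV$)
  read a, top V: go to q_1, push VV → (q_1, aca, VVV$)
  read a, top V: go to q_5, push ε → (q_5, ca, VV$)
  read c, top V: go to q_0, push VV → (q_0, a, VVV$)
  read a, top V: go to q_1, push VV → (q_1, ε, VVVV$)
All input consumed; state q_1 ∈ F.

Accept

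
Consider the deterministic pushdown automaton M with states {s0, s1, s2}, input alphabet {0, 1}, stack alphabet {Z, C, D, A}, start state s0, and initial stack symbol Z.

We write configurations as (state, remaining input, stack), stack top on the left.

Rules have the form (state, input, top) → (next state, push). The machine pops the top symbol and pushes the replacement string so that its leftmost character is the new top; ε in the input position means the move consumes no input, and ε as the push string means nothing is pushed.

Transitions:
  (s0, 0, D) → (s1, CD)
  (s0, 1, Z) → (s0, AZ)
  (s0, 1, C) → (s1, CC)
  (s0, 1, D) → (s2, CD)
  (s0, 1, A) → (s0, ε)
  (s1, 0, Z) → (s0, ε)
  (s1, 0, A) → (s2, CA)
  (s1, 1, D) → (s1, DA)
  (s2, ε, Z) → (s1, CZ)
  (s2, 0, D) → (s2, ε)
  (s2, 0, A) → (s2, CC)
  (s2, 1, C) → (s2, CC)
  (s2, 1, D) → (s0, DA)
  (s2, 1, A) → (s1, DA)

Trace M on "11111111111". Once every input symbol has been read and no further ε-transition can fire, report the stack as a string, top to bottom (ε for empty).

(s0, 11111111111, Z)
  read 1, top Z: go to s0, push AZ → (s0, 1111111111, AZ)
  read 1, top A: go to s0, push ε → (s0, 111111111, Z)
  read 1, top Z: go to s0, push AZ → (s0, 11111111, AZ)
  read 1, top A: go to s0, push ε → (s0, 1111111, Z)
  read 1, top Z: go to s0, push AZ → (s0, 111111, AZ)
  read 1, top A: go to s0, push ε → (s0, 11111, Z)
  read 1, top Z: go to s0, push AZ → (s0, 1111, AZ)
  read 1, top A: go to s0, push ε → (s0, 111, Z)
  read 1, top Z: go to s0, push AZ → (s0, 11, AZ)
  read 1, top A: go to s0, push ε → (s0, 1, Z)
  read 1, top Z: go to s0, push AZ → (s0, ε, AZ)
All input consumed in state s0 with stack AZ.

AZ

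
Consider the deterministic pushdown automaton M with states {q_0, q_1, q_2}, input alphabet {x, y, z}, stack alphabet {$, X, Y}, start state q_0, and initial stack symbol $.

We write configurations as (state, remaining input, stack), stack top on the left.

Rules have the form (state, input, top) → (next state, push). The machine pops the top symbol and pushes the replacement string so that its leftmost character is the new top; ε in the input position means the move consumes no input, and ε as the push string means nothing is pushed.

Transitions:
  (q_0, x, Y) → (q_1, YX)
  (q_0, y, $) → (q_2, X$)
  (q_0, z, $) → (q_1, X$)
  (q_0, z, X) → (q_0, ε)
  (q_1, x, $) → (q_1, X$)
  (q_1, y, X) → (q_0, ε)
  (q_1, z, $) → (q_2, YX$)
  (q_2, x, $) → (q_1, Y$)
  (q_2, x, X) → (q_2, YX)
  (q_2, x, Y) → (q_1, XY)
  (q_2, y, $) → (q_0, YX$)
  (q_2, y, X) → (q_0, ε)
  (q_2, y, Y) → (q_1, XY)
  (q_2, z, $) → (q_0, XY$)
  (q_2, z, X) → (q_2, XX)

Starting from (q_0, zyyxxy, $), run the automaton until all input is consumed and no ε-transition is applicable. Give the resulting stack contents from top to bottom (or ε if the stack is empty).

YX$

(q_0, zyyxxy, $) ⊢ (q_1, yyxxy, X$) ⊢ (q_0, yxxy, $) ⊢ (q_2, xxy, X$) ⊢ (q_2, xy, YX$) ⊢ (q_1, y, XYX$) ⊢ (q_0, ε, YX$)
All input consumed in state q_0 with stack YX$.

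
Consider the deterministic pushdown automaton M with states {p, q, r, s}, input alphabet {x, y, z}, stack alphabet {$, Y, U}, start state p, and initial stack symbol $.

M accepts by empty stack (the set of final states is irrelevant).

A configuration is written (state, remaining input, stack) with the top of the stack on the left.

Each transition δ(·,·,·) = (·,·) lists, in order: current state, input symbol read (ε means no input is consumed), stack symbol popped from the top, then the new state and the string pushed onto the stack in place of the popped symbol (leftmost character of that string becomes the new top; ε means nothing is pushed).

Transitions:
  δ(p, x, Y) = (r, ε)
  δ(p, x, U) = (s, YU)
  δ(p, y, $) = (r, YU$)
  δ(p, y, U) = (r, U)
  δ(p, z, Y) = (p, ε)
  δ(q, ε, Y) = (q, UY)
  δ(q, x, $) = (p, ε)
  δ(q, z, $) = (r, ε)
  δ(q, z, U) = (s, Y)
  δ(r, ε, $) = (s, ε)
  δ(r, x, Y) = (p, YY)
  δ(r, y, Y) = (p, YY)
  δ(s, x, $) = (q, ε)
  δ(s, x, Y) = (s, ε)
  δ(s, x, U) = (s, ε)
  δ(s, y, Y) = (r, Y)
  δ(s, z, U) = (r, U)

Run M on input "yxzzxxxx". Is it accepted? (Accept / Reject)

(p, yxzzxxxx, $)
  read y, top $: go to r, push YU$ → (r, xzzxxxx, YU$)
  read x, top Y: go to p, push YY → (p, zzxxxx, YYU$)
  read z, top Y: go to p, push ε → (p, zxxxx, YU$)
  read z, top Y: go to p, push ε → (p, xxxx, U$)
  read x, top U: go to s, push YU → (s, xxx, YU$)
  read x, top Y: go to s, push ε → (s, xx, U$)
  read x, top U: go to s, push ε → (s, x, $)
  read x, top $: go to q, push ε → (q, ε, ε)
All input consumed and the stack is empty.

Accept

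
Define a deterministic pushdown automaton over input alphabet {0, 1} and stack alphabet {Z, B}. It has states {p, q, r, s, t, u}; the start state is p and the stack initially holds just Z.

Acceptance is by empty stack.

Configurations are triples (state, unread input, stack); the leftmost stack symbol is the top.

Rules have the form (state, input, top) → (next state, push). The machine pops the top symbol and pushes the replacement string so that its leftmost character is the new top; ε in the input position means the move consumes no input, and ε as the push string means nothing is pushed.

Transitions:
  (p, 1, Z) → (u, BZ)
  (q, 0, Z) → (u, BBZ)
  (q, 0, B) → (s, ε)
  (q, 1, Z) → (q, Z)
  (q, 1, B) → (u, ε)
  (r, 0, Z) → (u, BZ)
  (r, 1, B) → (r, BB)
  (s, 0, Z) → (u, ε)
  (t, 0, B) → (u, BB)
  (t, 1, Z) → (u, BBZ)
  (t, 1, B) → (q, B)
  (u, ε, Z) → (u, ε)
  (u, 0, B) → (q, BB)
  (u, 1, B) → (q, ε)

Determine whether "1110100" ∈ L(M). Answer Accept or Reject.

Accept

(p, 1110100, Z)
  read 1, top Z: go to u, push BZ → (u, 110100, BZ)
  read 1, top B: go to q, push ε → (q, 10100, Z)
  read 1, top Z: go to q, push Z → (q, 0100, Z)
  read 0, top Z: go to u, push BBZ → (u, 100, BBZ)
  read 1, top B: go to q, push ε → (q, 00, BZ)
  read 0, top B: go to s, push ε → (s, 0, Z)
  read 0, top Z: go to u, push ε → (u, ε, ε)
All input consumed and the stack is empty.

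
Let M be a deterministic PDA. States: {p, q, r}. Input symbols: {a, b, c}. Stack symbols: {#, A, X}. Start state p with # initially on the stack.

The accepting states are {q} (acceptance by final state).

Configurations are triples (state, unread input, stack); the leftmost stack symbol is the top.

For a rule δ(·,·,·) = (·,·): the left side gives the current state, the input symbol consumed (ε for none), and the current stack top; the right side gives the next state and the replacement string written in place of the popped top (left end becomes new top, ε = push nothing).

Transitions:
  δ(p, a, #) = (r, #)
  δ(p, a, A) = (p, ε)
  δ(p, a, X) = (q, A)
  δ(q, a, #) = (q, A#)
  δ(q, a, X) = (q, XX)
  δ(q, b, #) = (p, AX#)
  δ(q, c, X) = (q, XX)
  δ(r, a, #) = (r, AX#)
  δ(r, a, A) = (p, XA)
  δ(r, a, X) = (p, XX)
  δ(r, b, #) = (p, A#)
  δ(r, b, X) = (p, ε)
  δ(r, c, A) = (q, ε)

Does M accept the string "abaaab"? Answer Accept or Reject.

(p, abaaab, #) ⊢ (r, baaab, #) ⊢ (p, aaab, A#) ⊢ (p, aab, #) ⊢ (r, ab, #) ⊢ (r, b, AX#)
No transition applies at (r, b, AX#); input not fully consumed.

Reject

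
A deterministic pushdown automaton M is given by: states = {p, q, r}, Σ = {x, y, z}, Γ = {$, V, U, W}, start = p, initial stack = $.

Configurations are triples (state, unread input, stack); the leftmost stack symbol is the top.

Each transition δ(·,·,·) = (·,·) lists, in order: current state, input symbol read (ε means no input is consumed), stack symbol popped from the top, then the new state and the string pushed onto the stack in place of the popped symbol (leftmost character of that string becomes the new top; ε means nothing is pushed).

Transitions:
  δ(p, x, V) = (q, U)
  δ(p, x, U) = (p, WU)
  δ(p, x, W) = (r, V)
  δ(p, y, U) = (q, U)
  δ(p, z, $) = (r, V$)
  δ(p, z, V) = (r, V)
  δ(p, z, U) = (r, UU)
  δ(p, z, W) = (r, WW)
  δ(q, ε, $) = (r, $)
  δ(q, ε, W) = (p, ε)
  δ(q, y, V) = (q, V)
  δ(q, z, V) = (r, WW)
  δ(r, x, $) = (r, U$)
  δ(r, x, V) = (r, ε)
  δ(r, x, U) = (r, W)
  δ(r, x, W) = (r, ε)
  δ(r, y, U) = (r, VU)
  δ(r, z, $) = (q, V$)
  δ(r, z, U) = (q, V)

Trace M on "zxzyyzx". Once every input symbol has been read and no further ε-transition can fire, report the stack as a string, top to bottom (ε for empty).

W$

(p, zxzyyzx, $) ⊢ (r, xzyyzx, V$) ⊢ (r, zyyzx, $) ⊢ (q, yyzx, V$) ⊢ (q, yzx, V$) ⊢ (q, zx, V$) ⊢ (r, x, WW$) ⊢ (r, ε, W$)
All input consumed in state r with stack W$.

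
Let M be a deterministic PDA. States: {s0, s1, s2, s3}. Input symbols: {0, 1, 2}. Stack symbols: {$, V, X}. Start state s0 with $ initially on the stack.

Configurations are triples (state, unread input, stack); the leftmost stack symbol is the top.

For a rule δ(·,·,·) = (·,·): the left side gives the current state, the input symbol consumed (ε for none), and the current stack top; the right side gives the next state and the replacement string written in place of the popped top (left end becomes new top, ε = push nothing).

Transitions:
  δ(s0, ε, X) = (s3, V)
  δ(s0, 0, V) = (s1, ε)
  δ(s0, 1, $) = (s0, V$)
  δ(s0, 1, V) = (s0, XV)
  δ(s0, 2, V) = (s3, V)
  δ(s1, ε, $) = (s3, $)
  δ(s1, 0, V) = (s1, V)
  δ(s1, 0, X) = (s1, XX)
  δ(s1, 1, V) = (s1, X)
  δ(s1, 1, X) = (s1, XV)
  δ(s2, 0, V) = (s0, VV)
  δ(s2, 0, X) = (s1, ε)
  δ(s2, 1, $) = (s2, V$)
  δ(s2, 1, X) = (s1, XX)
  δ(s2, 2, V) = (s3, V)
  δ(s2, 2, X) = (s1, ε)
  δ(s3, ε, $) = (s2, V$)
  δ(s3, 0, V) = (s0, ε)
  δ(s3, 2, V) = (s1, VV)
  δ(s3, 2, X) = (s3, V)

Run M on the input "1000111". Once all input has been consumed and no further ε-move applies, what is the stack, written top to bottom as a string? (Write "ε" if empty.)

(s0, 1000111, $) ⊢ (s0, 000111, V$) ⊢ (s1, 00111, $) ⊢ (s3, 00111, $) ⊢ (s2, 00111, V$) ⊢ (s0, 0111, VV$) ⊢ (s1, 111, V$) ⊢ (s1, 11, X$) ⊢ (s1, 1, XV$) ⊢ (s1, ε, XVV$)
All input consumed in state s1 with stack XVV$.

XVV$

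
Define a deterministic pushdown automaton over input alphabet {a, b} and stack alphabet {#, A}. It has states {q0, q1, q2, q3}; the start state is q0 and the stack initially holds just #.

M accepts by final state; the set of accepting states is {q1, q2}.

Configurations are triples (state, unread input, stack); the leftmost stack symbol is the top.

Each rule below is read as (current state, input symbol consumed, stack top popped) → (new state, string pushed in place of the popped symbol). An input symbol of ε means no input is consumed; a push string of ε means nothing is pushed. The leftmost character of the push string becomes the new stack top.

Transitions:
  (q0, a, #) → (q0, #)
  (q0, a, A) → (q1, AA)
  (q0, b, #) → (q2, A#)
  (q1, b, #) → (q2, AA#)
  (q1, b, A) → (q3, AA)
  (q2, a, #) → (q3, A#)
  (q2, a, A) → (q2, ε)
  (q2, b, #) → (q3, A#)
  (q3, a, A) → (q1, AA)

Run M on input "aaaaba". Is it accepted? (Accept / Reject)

Accept

(q0, aaaaba, #) ⊢ (q0, aaaba, #) ⊢ (q0, aaba, #) ⊢ (q0, aba, #) ⊢ (q0, ba, #) ⊢ (q2, a, A#) ⊢ (q2, ε, #)
All input consumed; state q2 ∈ F.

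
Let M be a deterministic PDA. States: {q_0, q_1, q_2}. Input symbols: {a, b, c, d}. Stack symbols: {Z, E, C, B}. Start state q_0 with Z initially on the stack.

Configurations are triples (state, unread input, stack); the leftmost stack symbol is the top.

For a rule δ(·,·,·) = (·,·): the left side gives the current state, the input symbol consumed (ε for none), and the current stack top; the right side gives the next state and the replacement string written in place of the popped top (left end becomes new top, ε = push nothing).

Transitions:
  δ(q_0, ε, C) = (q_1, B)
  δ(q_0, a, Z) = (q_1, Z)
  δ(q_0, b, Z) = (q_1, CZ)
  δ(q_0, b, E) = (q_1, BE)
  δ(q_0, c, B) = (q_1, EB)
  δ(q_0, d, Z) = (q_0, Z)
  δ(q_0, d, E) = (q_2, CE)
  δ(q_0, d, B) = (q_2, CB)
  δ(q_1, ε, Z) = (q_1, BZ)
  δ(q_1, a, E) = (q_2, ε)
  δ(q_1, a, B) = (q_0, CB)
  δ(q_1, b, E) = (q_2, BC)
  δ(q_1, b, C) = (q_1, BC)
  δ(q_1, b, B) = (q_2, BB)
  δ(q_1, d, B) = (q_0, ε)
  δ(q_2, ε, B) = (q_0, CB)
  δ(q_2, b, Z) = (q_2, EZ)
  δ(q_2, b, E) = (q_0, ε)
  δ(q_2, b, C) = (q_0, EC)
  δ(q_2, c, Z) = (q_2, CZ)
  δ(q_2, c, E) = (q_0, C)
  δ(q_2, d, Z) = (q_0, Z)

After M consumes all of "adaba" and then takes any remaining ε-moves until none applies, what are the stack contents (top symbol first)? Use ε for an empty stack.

(q_0, adaba, Z)
  read a, top Z: go to q_1, push Z → (q_1, daba, Z)
  ε-move, top Z: go to q_1, push BZ → (q_1, daba, BZ)
  read d, top B: go to q_0, push ε → (q_0, aba, Z)
  read a, top Z: go to q_1, push Z → (q_1, ba, Z)
  ε-move, top Z: go to q_1, push BZ → (q_1, ba, BZ)
  read b, top B: go to q_2, push BB → (q_2, a, BBZ)
  ε-move, top B: go to q_0, push CB → (q_0, a, CBBZ)
  ε-move, top C: go to q_1, push B → (q_1, a, BBBZ)
  read a, top B: go to q_0, push CB → (q_0, ε, CBBBZ)
  ε-move, top C: go to q_1, push B → (q_1, ε, BBBBZ)
All input consumed in state q_1 with stack BBBBZ.

BBBBZ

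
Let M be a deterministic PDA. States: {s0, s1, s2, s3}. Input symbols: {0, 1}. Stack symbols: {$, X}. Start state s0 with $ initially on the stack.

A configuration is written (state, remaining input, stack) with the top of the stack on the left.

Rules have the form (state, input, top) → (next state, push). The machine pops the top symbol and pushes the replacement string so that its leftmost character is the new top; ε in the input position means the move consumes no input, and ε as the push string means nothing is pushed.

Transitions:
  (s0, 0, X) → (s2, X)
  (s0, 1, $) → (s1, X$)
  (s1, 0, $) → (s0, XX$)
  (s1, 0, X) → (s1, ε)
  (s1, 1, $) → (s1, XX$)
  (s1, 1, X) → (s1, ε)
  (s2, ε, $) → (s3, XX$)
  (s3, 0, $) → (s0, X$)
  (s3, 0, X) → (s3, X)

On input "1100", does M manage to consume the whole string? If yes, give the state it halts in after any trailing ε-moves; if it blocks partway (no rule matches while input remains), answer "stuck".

s2

(s0, 1100, $)
  read 1, top $: go to s1, push X$ → (s1, 100, X$)
  read 1, top X: go to s1, push ε → (s1, 00, $)
  read 0, top $: go to s0, push XX$ → (s0, 0, XX$)
  read 0, top X: go to s2, push X → (s2, ε, XX$)
All input consumed; M is in state s2.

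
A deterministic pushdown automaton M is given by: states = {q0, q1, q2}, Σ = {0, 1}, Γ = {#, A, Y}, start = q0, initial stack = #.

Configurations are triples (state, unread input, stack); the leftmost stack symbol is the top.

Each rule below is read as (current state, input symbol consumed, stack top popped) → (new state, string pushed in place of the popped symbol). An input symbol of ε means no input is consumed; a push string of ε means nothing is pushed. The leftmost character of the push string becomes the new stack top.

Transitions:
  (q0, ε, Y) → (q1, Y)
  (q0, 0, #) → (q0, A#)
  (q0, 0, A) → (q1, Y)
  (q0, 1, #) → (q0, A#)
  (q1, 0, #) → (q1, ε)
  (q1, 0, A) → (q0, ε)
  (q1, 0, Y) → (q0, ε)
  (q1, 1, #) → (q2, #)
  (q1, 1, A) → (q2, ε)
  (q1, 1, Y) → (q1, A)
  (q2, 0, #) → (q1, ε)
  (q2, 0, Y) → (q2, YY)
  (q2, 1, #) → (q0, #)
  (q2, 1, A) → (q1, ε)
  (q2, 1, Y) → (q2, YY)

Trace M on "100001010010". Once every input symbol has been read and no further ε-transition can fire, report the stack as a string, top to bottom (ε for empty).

Y#

(q0, 100001010010, #)
  read 1, top #: go to q0, push A# → (q0, 00001010010, A#)
  read 0, top A: go to q1, push Y → (q1, 0001010010, Y#)
  read 0, top Y: go to q0, push ε → (q0, 001010010, #)
  read 0, top #: go to q0, push A# → (q0, 01010010, A#)
  read 0, top A: go to q1, push Y → (q1, 1010010, Y#)
  read 1, top Y: go to q1, push A → (q1, 010010, A#)
  read 0, top A: go to q0, push ε → (q0, 10010, #)
  read 1, top #: go to q0, push A# → (q0, 0010, A#)
  read 0, top A: go to q1, push Y → (q1, 010, Y#)
  read 0, top Y: go to q0, push ε → (q0, 10, #)
  read 1, top #: go to q0, push A# → (q0, 0, A#)
  read 0, top A: go to q1, push Y → (q1, ε, Y#)
All input consumed in state q1 with stack Y#.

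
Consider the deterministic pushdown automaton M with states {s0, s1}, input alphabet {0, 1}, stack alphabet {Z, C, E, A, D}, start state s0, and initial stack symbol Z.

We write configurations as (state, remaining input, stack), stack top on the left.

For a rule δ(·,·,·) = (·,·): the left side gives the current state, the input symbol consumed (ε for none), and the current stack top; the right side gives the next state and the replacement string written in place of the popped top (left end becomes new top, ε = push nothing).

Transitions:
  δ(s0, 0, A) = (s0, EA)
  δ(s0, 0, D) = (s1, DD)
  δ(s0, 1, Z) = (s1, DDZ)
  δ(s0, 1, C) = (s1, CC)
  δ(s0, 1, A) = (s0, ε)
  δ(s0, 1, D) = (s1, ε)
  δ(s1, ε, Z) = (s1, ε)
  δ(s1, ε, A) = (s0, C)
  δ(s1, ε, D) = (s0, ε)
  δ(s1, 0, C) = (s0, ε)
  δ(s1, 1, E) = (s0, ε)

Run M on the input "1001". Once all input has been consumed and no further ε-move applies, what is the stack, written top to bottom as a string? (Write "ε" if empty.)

(s0, 1001, Z)
  read 1, top Z: go to s1, push DDZ → (s1, 001, DDZ)
  ε-move, top D: go to s0, push ε → (s0, 001, DZ)
  read 0, top D: go to s1, push DD → (s1, 01, DDZ)
  ε-move, top D: go to s0, push ε → (s0, 01, DZ)
  read 0, top D: go to s1, push DD → (s1, 1, DDZ)
  ε-move, top D: go to s0, push ε → (s0, 1, DZ)
  read 1, top D: go to s1, push ε → (s1, ε, Z)
  ε-move, top Z: go to s1, push ε → (s1, ε, ε)
All input consumed in state s1 with stack ε.

ε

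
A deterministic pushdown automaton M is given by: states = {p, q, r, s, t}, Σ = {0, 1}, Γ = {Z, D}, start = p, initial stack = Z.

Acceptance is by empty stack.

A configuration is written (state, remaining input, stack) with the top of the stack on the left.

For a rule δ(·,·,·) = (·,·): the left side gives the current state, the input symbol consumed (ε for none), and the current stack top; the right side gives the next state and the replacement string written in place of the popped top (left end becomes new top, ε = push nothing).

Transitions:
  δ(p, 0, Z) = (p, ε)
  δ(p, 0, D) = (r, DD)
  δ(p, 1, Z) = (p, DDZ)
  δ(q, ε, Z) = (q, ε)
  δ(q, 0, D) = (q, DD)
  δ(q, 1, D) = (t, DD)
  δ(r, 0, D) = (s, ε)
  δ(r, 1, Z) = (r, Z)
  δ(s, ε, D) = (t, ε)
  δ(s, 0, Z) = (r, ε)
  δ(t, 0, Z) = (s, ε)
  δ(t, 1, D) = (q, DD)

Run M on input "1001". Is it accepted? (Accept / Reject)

(p, 1001, Z) ⊢ (p, 001, DDZ) ⊢ (r, 01, DDDZ) ⊢ (s, 1, DDZ) ⊢ (t, 1, DZ) ⊢ (q, ε, DDZ)
All input consumed; stack is DDZ, not empty, and no further ε-move applies.

Reject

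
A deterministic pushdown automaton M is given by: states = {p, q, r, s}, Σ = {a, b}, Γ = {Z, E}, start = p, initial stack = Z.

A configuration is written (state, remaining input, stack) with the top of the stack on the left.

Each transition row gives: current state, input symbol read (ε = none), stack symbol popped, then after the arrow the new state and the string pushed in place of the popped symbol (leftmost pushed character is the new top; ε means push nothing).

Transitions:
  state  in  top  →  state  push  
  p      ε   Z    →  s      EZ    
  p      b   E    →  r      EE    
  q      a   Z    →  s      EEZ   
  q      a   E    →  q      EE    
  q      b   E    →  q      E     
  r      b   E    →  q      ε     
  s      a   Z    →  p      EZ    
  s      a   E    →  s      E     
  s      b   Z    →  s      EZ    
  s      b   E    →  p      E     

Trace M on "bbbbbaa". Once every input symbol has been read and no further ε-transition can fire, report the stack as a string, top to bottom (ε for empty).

(p, bbbbbaa, Z)
  ε-move, top Z: go to s, push EZ → (s, bbbbbaa, EZ)
  read b, top E: go to p, push E → (p, bbbbaa, EZ)
  read b, top E: go to r, push EE → (r, bbbaa, EEZ)
  read b, top E: go to q, push ε → (q, bbaa, EZ)
  read b, top E: go to q, push E → (q, baa, EZ)
  read b, top E: go to q, push E → (q, aa, EZ)
  read a, top E: go to q, push EE → (q, a, EEZ)
  read a, top E: go to q, push EE → (q, ε, EEEZ)
All input consumed in state q with stack EEEZ.

EEEZ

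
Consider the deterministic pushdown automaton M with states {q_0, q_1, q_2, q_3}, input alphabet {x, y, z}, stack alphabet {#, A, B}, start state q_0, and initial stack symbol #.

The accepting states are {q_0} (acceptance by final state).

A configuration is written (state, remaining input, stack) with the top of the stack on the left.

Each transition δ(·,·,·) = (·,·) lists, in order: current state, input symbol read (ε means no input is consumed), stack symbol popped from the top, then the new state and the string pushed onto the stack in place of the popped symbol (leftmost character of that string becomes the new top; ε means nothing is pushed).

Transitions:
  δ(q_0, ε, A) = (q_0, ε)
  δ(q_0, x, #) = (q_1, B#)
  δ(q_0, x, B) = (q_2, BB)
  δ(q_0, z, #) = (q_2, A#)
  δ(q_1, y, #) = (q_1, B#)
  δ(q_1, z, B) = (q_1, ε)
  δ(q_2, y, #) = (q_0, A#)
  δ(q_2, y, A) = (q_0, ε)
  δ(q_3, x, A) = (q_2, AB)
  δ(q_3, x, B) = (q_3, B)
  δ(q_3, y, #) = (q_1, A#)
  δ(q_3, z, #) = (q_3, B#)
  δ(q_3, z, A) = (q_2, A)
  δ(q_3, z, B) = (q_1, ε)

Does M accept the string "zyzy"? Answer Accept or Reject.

Accept

(q_0, zyzy, #) ⊢ (q_2, yzy, A#) ⊢ (q_0, zy, #) ⊢ (q_2, y, A#) ⊢ (q_0, ε, #)
All input consumed; state q_0 ∈ F.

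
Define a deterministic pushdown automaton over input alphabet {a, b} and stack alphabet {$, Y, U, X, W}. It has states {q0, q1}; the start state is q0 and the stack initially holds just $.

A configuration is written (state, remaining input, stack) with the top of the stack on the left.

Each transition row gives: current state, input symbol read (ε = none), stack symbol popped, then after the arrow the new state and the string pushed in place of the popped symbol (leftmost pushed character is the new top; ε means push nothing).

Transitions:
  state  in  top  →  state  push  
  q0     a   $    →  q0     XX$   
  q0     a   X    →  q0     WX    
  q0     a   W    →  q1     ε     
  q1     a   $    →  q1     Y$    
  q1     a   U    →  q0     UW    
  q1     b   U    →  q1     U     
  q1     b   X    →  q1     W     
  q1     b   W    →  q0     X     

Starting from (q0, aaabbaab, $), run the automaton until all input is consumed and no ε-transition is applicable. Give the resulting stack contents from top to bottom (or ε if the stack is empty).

(q0, aaabbaab, $)
  read a, top $: go to q0, push XX$ → (q0, aabbaab, XX$)
  read a, top X: go to q0, push WX → (q0, abbaab, WXX$)
  read a, top W: go to q1, push ε → (q1, bbaab, XX$)
  read b, top X: go to q1, push W → (q1, baab, WX$)
  read b, top W: go to q0, push X → (q0, aab, XX$)
  read a, top X: go to q0, push WX → (q0, ab, WXX$)
  read a, top W: go to q1, push ε → (q1, b, XX$)
  read b, top X: go to q1, push W → (q1, ε, WX$)
All input consumed in state q1 with stack WX$.

WX$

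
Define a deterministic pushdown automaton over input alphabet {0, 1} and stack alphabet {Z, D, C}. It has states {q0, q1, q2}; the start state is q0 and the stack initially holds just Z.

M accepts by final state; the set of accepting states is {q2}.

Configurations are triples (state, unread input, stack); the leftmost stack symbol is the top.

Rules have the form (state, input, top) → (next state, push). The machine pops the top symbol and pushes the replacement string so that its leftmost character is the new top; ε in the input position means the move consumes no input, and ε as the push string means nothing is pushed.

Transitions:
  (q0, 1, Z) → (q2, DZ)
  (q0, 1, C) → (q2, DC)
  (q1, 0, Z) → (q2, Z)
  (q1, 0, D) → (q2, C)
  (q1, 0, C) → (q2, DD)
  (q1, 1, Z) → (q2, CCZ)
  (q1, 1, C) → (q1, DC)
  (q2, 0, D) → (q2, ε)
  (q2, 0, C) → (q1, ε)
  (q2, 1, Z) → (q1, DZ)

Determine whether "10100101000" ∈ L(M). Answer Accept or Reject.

Accept

(q0, 10100101000, Z)
  read 1, top Z: go to q2, push DZ → (q2, 0100101000, DZ)
  read 0, top D: go to q2, push ε → (q2, 100101000, Z)
  read 1, top Z: go to q1, push DZ → (q1, 00101000, DZ)
  read 0, top D: go to q2, push C → (q2, 0101000, CZ)
  read 0, top C: go to q1, push ε → (q1, 101000, Z)
  read 1, top Z: go to q2, push CCZ → (q2, 01000, CCZ)
  read 0, top C: go to q1, push ε → (q1, 1000, CZ)
  read 1, top C: go to q1, push DC → (q1, 000, DCZ)
  read 0, top D: go to q2, push C → (q2, 00, CCZ)
  read 0, top C: go to q1, push ε → (q1, 0, CZ)
  read 0, top C: go to q2, push DD → (q2, ε, DDZ)
All input consumed; state q2 ∈ F.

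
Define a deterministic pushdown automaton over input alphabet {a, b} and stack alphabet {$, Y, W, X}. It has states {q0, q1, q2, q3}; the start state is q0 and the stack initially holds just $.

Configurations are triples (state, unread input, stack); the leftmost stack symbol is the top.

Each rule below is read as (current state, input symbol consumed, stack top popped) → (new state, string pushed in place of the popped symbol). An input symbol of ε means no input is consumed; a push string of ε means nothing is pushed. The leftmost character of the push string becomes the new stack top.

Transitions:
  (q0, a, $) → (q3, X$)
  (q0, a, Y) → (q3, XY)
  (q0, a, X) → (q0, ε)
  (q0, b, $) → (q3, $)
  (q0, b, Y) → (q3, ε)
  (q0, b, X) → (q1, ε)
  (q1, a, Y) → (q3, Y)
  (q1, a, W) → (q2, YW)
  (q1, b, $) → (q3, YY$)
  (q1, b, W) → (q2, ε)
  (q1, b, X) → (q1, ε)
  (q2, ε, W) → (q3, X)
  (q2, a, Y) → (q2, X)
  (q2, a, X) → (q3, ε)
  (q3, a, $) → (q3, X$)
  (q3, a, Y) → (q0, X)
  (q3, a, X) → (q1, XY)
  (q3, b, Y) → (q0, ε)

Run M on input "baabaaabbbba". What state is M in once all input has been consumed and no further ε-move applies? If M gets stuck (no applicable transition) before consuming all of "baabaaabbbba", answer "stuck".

stuck

(q0, baabaaabbbba, $)
  read b, top $: go to q3, push $ → (q3, aabaaabbbba, $)
  read a, top $: go to q3, push X$ → (q3, abaaabbbba, X$)
  read a, top X: go to q1, push XY → (q1, baaabbbba, XY$)
  read b, top X: go to q1, push ε → (q1, aaabbbba, Y$)
  read a, top Y: go to q3, push Y → (q3, aabbbba, Y$)
  read a, top Y: go to q0, push X → (q0, abbbba, X$)
  read a, top X: go to q0, push ε → (q0, bbbba, $)
  read b, top $: go to q3, push $ → (q3, bbba, $)
No transition for (q3, b, top $); M blocks with input bbba remaining.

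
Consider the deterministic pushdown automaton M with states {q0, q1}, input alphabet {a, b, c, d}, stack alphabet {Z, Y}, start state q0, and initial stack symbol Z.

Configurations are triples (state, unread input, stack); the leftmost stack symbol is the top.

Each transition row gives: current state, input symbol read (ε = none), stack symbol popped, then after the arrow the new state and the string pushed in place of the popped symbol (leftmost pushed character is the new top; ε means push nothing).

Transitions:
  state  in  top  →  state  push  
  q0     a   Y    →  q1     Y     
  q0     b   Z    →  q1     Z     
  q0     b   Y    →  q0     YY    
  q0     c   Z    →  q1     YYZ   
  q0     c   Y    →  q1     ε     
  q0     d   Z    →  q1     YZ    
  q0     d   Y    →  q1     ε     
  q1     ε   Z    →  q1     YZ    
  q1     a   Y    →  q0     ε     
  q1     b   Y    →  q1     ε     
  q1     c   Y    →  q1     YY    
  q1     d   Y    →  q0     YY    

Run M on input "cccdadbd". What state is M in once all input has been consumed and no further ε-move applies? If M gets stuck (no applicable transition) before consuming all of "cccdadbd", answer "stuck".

(q0, cccdadbd, Z)
  read c, top Z: go to q1, push YYZ → (q1, ccdadbd, YYZ)
  read c, top Y: go to q1, push YY → (q1, cdadbd, YYYZ)
  read c, top Y: go to q1, push YY → (q1, dadbd, YYYYZ)
  read d, top Y: go to q0, push YY → (q0, adbd, YYYYYZ)
  read a, top Y: go to q1, push Y → (q1, dbd, YYYYYZ)
  read d, top Y: go to q0, push YY → (q0, bd, YYYYYYZ)
  read b, top Y: go to q0, push YY → (q0, d, YYYYYYYZ)
  read d, top Y: go to q1, push ε → (q1, ε, YYYYYYZ)
All input consumed; M is in state q1.

q1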